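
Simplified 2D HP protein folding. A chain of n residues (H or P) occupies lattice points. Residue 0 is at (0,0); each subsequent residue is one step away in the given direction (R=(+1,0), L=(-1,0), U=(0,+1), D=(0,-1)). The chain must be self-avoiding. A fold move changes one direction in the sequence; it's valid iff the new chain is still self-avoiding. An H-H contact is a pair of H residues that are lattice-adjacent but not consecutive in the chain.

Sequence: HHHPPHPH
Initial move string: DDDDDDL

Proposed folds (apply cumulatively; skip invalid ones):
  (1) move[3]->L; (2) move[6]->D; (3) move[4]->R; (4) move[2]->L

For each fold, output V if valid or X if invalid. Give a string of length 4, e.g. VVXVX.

Initial: DDDDDDL -> [(0, 0), (0, -1), (0, -2), (0, -3), (0, -4), (0, -5), (0, -6), (-1, -6)]
Fold 1: move[3]->L => DDDLDDL VALID
Fold 2: move[6]->D => DDDLDDD VALID
Fold 3: move[4]->R => DDDLRDD INVALID (collision), skipped
Fold 4: move[2]->L => DDLLDDD VALID

Answer: VVXV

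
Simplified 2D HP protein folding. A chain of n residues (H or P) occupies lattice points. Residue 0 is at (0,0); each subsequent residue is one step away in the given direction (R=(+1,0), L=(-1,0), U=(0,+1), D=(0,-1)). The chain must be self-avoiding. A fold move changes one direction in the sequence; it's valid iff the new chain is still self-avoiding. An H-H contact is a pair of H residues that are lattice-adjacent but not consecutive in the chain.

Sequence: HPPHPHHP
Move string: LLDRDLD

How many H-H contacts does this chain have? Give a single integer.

Positions: [(0, 0), (-1, 0), (-2, 0), (-2, -1), (-1, -1), (-1, -2), (-2, -2), (-2, -3)]
H-H contact: residue 3 @(-2,-1) - residue 6 @(-2, -2)

Answer: 1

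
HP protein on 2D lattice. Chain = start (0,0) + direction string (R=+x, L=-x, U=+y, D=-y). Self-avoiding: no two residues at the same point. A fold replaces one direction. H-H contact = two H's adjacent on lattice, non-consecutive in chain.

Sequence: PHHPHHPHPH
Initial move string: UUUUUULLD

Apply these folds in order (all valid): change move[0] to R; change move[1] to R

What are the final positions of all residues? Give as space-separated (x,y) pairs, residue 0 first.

Answer: (0,0) (1,0) (2,0) (2,1) (2,2) (2,3) (2,4) (1,4) (0,4) (0,3)

Derivation:
Initial moves: UUUUUULLD
Fold: move[0]->R => RUUUUULLD (positions: [(0, 0), (1, 0), (1, 1), (1, 2), (1, 3), (1, 4), (1, 5), (0, 5), (-1, 5), (-1, 4)])
Fold: move[1]->R => RRUUUULLD (positions: [(0, 0), (1, 0), (2, 0), (2, 1), (2, 2), (2, 3), (2, 4), (1, 4), (0, 4), (0, 3)])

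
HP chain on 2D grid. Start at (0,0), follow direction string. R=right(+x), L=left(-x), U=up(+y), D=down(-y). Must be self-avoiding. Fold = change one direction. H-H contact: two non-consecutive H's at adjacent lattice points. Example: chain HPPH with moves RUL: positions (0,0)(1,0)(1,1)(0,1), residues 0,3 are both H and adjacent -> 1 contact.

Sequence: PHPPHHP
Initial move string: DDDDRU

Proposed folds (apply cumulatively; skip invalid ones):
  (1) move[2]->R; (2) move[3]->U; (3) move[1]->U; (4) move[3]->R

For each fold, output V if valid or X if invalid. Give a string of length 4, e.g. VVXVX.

Answer: VVXV

Derivation:
Initial: DDDDRU -> [(0, 0), (0, -1), (0, -2), (0, -3), (0, -4), (1, -4), (1, -3)]
Fold 1: move[2]->R => DDRDRU VALID
Fold 2: move[3]->U => DDRURU VALID
Fold 3: move[1]->U => DURURU INVALID (collision), skipped
Fold 4: move[3]->R => DDRRRU VALID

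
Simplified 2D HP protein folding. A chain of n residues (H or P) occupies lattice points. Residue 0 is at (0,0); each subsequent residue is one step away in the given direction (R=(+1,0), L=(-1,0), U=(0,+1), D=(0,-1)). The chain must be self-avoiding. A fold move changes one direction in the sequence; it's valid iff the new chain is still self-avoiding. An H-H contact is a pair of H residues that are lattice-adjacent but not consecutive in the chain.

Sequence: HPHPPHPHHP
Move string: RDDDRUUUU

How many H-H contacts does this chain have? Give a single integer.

Answer: 1

Derivation:
Positions: [(0, 0), (1, 0), (1, -1), (1, -2), (1, -3), (2, -3), (2, -2), (2, -1), (2, 0), (2, 1)]
H-H contact: residue 2 @(1,-1) - residue 7 @(2, -1)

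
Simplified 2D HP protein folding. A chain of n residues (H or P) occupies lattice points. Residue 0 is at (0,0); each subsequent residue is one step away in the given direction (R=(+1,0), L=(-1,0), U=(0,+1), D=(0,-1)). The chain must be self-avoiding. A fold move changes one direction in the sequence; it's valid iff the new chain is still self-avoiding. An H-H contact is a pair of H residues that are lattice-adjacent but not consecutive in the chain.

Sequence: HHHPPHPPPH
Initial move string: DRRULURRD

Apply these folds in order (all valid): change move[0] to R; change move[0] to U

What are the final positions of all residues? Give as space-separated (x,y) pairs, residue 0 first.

Answer: (0,0) (0,1) (1,1) (2,1) (2,2) (1,2) (1,3) (2,3) (3,3) (3,2)

Derivation:
Initial moves: DRRULURRD
Fold: move[0]->R => RRRULURRD (positions: [(0, 0), (1, 0), (2, 0), (3, 0), (3, 1), (2, 1), (2, 2), (3, 2), (4, 2), (4, 1)])
Fold: move[0]->U => URRULURRD (positions: [(0, 0), (0, 1), (1, 1), (2, 1), (2, 2), (1, 2), (1, 3), (2, 3), (3, 3), (3, 2)])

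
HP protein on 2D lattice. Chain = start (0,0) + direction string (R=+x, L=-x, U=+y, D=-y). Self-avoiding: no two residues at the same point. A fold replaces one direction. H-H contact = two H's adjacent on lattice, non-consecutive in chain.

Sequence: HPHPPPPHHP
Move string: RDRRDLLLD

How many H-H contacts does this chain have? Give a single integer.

Answer: 1

Derivation:
Positions: [(0, 0), (1, 0), (1, -1), (2, -1), (3, -1), (3, -2), (2, -2), (1, -2), (0, -2), (0, -3)]
H-H contact: residue 2 @(1,-1) - residue 7 @(1, -2)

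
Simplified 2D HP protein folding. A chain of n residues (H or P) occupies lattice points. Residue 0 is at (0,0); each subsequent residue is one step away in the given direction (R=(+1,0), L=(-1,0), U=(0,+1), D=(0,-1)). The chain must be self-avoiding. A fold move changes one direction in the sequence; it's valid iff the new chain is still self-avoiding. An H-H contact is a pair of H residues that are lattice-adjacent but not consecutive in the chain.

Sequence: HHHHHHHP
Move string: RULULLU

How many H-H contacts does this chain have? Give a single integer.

Positions: [(0, 0), (1, 0), (1, 1), (0, 1), (0, 2), (-1, 2), (-2, 2), (-2, 3)]
H-H contact: residue 0 @(0,0) - residue 3 @(0, 1)

Answer: 1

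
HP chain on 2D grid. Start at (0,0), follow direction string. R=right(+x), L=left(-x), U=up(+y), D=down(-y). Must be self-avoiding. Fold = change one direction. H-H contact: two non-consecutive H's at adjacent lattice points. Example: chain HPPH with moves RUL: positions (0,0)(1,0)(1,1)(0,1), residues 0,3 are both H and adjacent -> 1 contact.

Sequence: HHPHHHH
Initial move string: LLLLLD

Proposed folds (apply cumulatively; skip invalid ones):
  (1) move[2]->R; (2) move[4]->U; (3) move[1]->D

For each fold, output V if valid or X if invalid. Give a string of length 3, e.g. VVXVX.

Initial: LLLLLD -> [(0, 0), (-1, 0), (-2, 0), (-3, 0), (-4, 0), (-5, 0), (-5, -1)]
Fold 1: move[2]->R => LLRLLD INVALID (collision), skipped
Fold 2: move[4]->U => LLLLUD INVALID (collision), skipped
Fold 3: move[1]->D => LDLLLD VALID

Answer: XXV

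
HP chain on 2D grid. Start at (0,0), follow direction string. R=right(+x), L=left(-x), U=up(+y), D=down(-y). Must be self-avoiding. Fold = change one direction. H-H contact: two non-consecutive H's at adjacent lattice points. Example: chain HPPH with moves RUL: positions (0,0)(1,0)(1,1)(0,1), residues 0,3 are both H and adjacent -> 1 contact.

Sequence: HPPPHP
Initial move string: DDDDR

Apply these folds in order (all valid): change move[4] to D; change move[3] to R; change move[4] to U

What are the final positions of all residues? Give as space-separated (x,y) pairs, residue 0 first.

Initial moves: DDDDR
Fold: move[4]->D => DDDDD (positions: [(0, 0), (0, -1), (0, -2), (0, -3), (0, -4), (0, -5)])
Fold: move[3]->R => DDDRD (positions: [(0, 0), (0, -1), (0, -2), (0, -3), (1, -3), (1, -4)])
Fold: move[4]->U => DDDRU (positions: [(0, 0), (0, -1), (0, -2), (0, -3), (1, -3), (1, -2)])

Answer: (0,0) (0,-1) (0,-2) (0,-3) (1,-3) (1,-2)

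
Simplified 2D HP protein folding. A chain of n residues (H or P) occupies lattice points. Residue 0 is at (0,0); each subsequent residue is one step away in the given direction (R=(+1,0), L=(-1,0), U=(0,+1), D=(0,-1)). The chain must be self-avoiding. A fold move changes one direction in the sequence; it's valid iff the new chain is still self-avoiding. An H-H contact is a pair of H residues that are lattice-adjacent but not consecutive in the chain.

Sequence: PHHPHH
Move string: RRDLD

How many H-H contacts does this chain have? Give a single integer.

Answer: 1

Derivation:
Positions: [(0, 0), (1, 0), (2, 0), (2, -1), (1, -1), (1, -2)]
H-H contact: residue 1 @(1,0) - residue 4 @(1, -1)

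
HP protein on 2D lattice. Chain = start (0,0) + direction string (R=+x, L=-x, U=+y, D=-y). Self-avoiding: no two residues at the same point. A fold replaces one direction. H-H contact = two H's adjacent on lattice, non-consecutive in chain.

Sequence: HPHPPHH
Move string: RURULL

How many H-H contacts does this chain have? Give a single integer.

Answer: 1

Derivation:
Positions: [(0, 0), (1, 0), (1, 1), (2, 1), (2, 2), (1, 2), (0, 2)]
H-H contact: residue 2 @(1,1) - residue 5 @(1, 2)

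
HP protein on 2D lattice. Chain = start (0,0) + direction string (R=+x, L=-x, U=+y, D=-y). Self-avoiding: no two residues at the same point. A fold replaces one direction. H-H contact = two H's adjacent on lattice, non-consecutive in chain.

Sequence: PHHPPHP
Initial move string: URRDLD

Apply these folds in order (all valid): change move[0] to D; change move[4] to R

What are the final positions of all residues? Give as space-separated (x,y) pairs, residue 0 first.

Initial moves: URRDLD
Fold: move[0]->D => DRRDLD (positions: [(0, 0), (0, -1), (1, -1), (2, -1), (2, -2), (1, -2), (1, -3)])
Fold: move[4]->R => DRRDRD (positions: [(0, 0), (0, -1), (1, -1), (2, -1), (2, -2), (3, -2), (3, -3)])

Answer: (0,0) (0,-1) (1,-1) (2,-1) (2,-2) (3,-2) (3,-3)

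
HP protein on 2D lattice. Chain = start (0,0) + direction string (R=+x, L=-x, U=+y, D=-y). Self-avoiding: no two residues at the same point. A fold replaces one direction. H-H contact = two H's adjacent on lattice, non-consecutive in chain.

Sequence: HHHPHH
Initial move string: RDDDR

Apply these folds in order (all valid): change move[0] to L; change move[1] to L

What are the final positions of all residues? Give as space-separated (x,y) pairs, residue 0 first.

Answer: (0,0) (-1,0) (-2,0) (-2,-1) (-2,-2) (-1,-2)

Derivation:
Initial moves: RDDDR
Fold: move[0]->L => LDDDR (positions: [(0, 0), (-1, 0), (-1, -1), (-1, -2), (-1, -3), (0, -3)])
Fold: move[1]->L => LLDDR (positions: [(0, 0), (-1, 0), (-2, 0), (-2, -1), (-2, -2), (-1, -2)])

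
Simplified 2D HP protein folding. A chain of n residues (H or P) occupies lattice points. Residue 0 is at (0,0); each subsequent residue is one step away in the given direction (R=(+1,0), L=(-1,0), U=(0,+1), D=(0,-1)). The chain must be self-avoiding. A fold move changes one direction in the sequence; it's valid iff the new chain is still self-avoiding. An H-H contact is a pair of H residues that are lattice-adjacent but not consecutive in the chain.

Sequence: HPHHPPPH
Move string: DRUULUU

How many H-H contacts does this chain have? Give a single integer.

Answer: 1

Derivation:
Positions: [(0, 0), (0, -1), (1, -1), (1, 0), (1, 1), (0, 1), (0, 2), (0, 3)]
H-H contact: residue 0 @(0,0) - residue 3 @(1, 0)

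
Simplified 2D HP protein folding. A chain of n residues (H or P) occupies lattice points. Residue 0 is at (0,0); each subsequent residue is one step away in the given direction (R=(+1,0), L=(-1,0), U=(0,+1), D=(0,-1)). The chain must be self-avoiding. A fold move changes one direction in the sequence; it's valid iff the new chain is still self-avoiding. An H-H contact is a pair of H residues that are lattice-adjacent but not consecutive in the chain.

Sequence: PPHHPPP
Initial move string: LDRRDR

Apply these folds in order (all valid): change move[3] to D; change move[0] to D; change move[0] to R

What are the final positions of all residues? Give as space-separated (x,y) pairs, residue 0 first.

Answer: (0,0) (1,0) (1,-1) (2,-1) (2,-2) (2,-3) (3,-3)

Derivation:
Initial moves: LDRRDR
Fold: move[3]->D => LDRDDR (positions: [(0, 0), (-1, 0), (-1, -1), (0, -1), (0, -2), (0, -3), (1, -3)])
Fold: move[0]->D => DDRDDR (positions: [(0, 0), (0, -1), (0, -2), (1, -2), (1, -3), (1, -4), (2, -4)])
Fold: move[0]->R => RDRDDR (positions: [(0, 0), (1, 0), (1, -1), (2, -1), (2, -2), (2, -3), (3, -3)])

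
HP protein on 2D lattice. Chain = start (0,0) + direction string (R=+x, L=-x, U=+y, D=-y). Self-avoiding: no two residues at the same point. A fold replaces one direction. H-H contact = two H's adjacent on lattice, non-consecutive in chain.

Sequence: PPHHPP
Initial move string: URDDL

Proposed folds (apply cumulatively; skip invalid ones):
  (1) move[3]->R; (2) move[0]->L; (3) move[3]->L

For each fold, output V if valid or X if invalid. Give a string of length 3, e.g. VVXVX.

Initial: URDDL -> [(0, 0), (0, 1), (1, 1), (1, 0), (1, -1), (0, -1)]
Fold 1: move[3]->R => URDRL INVALID (collision), skipped
Fold 2: move[0]->L => LRDDL INVALID (collision), skipped
Fold 3: move[3]->L => URDLL INVALID (collision), skipped

Answer: XXX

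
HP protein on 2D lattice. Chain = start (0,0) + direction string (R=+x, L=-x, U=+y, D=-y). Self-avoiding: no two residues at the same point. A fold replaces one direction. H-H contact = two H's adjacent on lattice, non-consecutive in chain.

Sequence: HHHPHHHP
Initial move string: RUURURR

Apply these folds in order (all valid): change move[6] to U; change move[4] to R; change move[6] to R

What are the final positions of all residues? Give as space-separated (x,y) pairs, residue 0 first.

Initial moves: RUURURR
Fold: move[6]->U => RUURURU (positions: [(0, 0), (1, 0), (1, 1), (1, 2), (2, 2), (2, 3), (3, 3), (3, 4)])
Fold: move[4]->R => RUURRRU (positions: [(0, 0), (1, 0), (1, 1), (1, 2), (2, 2), (3, 2), (4, 2), (4, 3)])
Fold: move[6]->R => RUURRRR (positions: [(0, 0), (1, 0), (1, 1), (1, 2), (2, 2), (3, 2), (4, 2), (5, 2)])

Answer: (0,0) (1,0) (1,1) (1,2) (2,2) (3,2) (4,2) (5,2)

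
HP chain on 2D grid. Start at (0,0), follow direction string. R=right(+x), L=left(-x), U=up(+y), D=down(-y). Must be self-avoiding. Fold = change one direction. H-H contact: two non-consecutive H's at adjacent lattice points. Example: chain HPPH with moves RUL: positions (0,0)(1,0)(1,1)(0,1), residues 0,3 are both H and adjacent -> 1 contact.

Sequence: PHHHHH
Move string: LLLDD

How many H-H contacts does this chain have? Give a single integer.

Answer: 0

Derivation:
Positions: [(0, 0), (-1, 0), (-2, 0), (-3, 0), (-3, -1), (-3, -2)]
No H-H contacts found.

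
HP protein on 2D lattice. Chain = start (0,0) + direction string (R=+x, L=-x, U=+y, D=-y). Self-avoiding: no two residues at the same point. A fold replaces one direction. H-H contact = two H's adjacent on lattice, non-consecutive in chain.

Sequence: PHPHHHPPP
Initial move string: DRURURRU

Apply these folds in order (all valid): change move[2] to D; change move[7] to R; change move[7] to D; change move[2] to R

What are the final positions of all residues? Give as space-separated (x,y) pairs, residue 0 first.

Initial moves: DRURURRU
Fold: move[2]->D => DRDRURRU (positions: [(0, 0), (0, -1), (1, -1), (1, -2), (2, -2), (2, -1), (3, -1), (4, -1), (4, 0)])
Fold: move[7]->R => DRDRURRR (positions: [(0, 0), (0, -1), (1, -1), (1, -2), (2, -2), (2, -1), (3, -1), (4, -1), (5, -1)])
Fold: move[7]->D => DRDRURRD (positions: [(0, 0), (0, -1), (1, -1), (1, -2), (2, -2), (2, -1), (3, -1), (4, -1), (4, -2)])
Fold: move[2]->R => DRRRURRD (positions: [(0, 0), (0, -1), (1, -1), (2, -1), (3, -1), (3, 0), (4, 0), (5, 0), (5, -1)])

Answer: (0,0) (0,-1) (1,-1) (2,-1) (3,-1) (3,0) (4,0) (5,0) (5,-1)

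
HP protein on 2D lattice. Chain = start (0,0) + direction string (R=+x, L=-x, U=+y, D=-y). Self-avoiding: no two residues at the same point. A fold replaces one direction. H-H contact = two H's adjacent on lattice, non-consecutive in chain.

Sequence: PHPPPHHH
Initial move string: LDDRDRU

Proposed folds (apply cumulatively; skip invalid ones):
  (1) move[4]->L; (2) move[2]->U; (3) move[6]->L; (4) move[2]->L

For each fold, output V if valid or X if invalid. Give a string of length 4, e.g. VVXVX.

Answer: XXXX

Derivation:
Initial: LDDRDRU -> [(0, 0), (-1, 0), (-1, -1), (-1, -2), (0, -2), (0, -3), (1, -3), (1, -2)]
Fold 1: move[4]->L => LDDRLRU INVALID (collision), skipped
Fold 2: move[2]->U => LDURDRU INVALID (collision), skipped
Fold 3: move[6]->L => LDDRDRL INVALID (collision), skipped
Fold 4: move[2]->L => LDLRDRU INVALID (collision), skipped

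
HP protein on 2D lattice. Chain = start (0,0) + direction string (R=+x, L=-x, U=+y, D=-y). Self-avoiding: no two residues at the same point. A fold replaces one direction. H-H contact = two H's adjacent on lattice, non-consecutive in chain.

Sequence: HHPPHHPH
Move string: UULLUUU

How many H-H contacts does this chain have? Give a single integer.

Positions: [(0, 0), (0, 1), (0, 2), (-1, 2), (-2, 2), (-2, 3), (-2, 4), (-2, 5)]
No H-H contacts found.

Answer: 0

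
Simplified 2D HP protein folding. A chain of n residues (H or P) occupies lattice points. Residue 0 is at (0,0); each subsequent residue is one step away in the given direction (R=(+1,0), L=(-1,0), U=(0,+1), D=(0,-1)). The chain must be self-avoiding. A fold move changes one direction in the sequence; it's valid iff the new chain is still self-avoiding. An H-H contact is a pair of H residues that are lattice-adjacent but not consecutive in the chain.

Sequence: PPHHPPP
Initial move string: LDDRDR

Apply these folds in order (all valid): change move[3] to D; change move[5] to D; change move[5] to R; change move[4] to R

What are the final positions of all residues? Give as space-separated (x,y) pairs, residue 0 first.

Answer: (0,0) (-1,0) (-1,-1) (-1,-2) (-1,-3) (0,-3) (1,-3)

Derivation:
Initial moves: LDDRDR
Fold: move[3]->D => LDDDDR (positions: [(0, 0), (-1, 0), (-1, -1), (-1, -2), (-1, -3), (-1, -4), (0, -4)])
Fold: move[5]->D => LDDDDD (positions: [(0, 0), (-1, 0), (-1, -1), (-1, -2), (-1, -3), (-1, -4), (-1, -5)])
Fold: move[5]->R => LDDDDR (positions: [(0, 0), (-1, 0), (-1, -1), (-1, -2), (-1, -3), (-1, -4), (0, -4)])
Fold: move[4]->R => LDDDRR (positions: [(0, 0), (-1, 0), (-1, -1), (-1, -2), (-1, -3), (0, -3), (1, -3)])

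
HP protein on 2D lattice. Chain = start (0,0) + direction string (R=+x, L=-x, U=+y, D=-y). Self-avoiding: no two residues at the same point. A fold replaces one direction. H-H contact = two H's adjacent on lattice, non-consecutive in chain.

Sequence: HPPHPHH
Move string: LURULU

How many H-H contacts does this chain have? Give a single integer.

Positions: [(0, 0), (-1, 0), (-1, 1), (0, 1), (0, 2), (-1, 2), (-1, 3)]
H-H contact: residue 0 @(0,0) - residue 3 @(0, 1)

Answer: 1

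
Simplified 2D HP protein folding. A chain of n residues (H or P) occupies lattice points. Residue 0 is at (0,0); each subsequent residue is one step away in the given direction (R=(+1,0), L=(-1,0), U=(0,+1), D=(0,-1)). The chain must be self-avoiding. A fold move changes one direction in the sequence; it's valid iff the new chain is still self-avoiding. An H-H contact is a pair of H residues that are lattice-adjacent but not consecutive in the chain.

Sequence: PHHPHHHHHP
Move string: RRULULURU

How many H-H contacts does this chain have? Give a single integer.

Answer: 2

Derivation:
Positions: [(0, 0), (1, 0), (2, 0), (2, 1), (1, 1), (1, 2), (0, 2), (0, 3), (1, 3), (1, 4)]
H-H contact: residue 1 @(1,0) - residue 4 @(1, 1)
H-H contact: residue 5 @(1,2) - residue 8 @(1, 3)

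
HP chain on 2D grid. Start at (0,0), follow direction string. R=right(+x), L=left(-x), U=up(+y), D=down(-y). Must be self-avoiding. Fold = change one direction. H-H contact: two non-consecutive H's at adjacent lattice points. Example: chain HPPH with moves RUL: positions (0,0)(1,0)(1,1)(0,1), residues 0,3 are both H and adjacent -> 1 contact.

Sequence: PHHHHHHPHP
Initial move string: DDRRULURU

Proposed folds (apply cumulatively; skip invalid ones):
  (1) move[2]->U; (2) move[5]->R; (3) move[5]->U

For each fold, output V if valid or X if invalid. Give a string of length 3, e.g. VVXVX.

Initial: DDRRULURU -> [(0, 0), (0, -1), (0, -2), (1, -2), (2, -2), (2, -1), (1, -1), (1, 0), (2, 0), (2, 1)]
Fold 1: move[2]->U => DDURULURU INVALID (collision), skipped
Fold 2: move[5]->R => DDRRURURU VALID
Fold 3: move[5]->U => DDRRUUURU VALID

Answer: XVV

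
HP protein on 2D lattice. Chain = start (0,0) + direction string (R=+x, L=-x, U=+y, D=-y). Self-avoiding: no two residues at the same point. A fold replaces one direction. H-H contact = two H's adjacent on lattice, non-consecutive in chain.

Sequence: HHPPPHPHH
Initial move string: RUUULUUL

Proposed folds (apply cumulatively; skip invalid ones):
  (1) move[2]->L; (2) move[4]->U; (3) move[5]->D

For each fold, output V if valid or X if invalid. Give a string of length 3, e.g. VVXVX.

Answer: VVX

Derivation:
Initial: RUUULUUL -> [(0, 0), (1, 0), (1, 1), (1, 2), (1, 3), (0, 3), (0, 4), (0, 5), (-1, 5)]
Fold 1: move[2]->L => RULULUUL VALID
Fold 2: move[4]->U => RULUUUUL VALID
Fold 3: move[5]->D => RULUUDUL INVALID (collision), skipped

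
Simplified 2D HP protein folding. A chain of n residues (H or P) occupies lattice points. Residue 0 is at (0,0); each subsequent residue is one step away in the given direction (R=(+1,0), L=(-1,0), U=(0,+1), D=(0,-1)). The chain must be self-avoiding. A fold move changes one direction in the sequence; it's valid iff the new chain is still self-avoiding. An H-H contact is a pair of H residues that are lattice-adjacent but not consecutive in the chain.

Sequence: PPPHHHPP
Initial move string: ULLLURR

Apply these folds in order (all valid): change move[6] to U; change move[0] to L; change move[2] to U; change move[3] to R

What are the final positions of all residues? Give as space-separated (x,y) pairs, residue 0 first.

Initial moves: ULLLURR
Fold: move[6]->U => ULLLURU (positions: [(0, 0), (0, 1), (-1, 1), (-2, 1), (-3, 1), (-3, 2), (-2, 2), (-2, 3)])
Fold: move[0]->L => LLLLURU (positions: [(0, 0), (-1, 0), (-2, 0), (-3, 0), (-4, 0), (-4, 1), (-3, 1), (-3, 2)])
Fold: move[2]->U => LLULURU (positions: [(0, 0), (-1, 0), (-2, 0), (-2, 1), (-3, 1), (-3, 2), (-2, 2), (-2, 3)])
Fold: move[3]->R => LLURURU (positions: [(0, 0), (-1, 0), (-2, 0), (-2, 1), (-1, 1), (-1, 2), (0, 2), (0, 3)])

Answer: (0,0) (-1,0) (-2,0) (-2,1) (-1,1) (-1,2) (0,2) (0,3)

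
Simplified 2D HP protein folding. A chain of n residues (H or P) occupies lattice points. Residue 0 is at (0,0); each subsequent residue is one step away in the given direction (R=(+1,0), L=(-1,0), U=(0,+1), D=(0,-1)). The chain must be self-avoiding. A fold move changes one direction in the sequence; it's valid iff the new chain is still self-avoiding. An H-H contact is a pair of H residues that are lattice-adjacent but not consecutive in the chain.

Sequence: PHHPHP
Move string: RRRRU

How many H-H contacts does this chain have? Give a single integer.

Positions: [(0, 0), (1, 0), (2, 0), (3, 0), (4, 0), (4, 1)]
No H-H contacts found.

Answer: 0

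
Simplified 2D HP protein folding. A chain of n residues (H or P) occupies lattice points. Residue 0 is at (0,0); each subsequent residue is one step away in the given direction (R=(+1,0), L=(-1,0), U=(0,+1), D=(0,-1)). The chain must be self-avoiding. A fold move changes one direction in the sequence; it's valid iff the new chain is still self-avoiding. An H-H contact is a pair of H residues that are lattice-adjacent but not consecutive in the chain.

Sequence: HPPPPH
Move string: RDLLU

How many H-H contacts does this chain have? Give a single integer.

Positions: [(0, 0), (1, 0), (1, -1), (0, -1), (-1, -1), (-1, 0)]
H-H contact: residue 0 @(0,0) - residue 5 @(-1, 0)

Answer: 1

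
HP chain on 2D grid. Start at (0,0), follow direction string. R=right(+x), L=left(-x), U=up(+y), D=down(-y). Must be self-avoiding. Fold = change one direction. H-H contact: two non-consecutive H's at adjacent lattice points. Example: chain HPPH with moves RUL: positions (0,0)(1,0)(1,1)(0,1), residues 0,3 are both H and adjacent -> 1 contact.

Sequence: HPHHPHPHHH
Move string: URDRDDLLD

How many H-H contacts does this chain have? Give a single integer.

Answer: 1

Derivation:
Positions: [(0, 0), (0, 1), (1, 1), (1, 0), (2, 0), (2, -1), (2, -2), (1, -2), (0, -2), (0, -3)]
H-H contact: residue 0 @(0,0) - residue 3 @(1, 0)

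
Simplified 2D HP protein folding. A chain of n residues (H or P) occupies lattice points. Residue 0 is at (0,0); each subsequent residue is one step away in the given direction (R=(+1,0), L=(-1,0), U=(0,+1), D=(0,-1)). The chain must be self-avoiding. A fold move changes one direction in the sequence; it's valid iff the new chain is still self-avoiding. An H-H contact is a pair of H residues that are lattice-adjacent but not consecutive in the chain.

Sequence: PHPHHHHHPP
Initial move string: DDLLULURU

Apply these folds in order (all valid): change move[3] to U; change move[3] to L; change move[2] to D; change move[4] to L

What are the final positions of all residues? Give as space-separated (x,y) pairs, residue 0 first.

Answer: (0,0) (0,-1) (0,-2) (0,-3) (-1,-3) (-2,-3) (-3,-3) (-3,-2) (-2,-2) (-2,-1)

Derivation:
Initial moves: DDLLULURU
Fold: move[3]->U => DDLUULURU (positions: [(0, 0), (0, -1), (0, -2), (-1, -2), (-1, -1), (-1, 0), (-2, 0), (-2, 1), (-1, 1), (-1, 2)])
Fold: move[3]->L => DDLLULURU (positions: [(0, 0), (0, -1), (0, -2), (-1, -2), (-2, -2), (-2, -1), (-3, -1), (-3, 0), (-2, 0), (-2, 1)])
Fold: move[2]->D => DDDLULURU (positions: [(0, 0), (0, -1), (0, -2), (0, -3), (-1, -3), (-1, -2), (-2, -2), (-2, -1), (-1, -1), (-1, 0)])
Fold: move[4]->L => DDDLLLURU (positions: [(0, 0), (0, -1), (0, -2), (0, -3), (-1, -3), (-2, -3), (-3, -3), (-3, -2), (-2, -2), (-2, -1)])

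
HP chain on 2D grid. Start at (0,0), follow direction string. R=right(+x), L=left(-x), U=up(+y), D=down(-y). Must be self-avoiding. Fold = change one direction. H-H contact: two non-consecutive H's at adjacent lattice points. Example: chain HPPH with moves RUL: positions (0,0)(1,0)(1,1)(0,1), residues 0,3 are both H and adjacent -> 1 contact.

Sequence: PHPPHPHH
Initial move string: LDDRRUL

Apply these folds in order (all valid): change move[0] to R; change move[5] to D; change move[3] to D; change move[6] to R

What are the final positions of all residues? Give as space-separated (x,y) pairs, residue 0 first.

Answer: (0,0) (1,0) (1,-1) (1,-2) (1,-3) (2,-3) (2,-4) (3,-4)

Derivation:
Initial moves: LDDRRUL
Fold: move[0]->R => RDDRRUL (positions: [(0, 0), (1, 0), (1, -1), (1, -2), (2, -2), (3, -2), (3, -1), (2, -1)])
Fold: move[5]->D => RDDRRDL (positions: [(0, 0), (1, 0), (1, -1), (1, -2), (2, -2), (3, -2), (3, -3), (2, -3)])
Fold: move[3]->D => RDDDRDL (positions: [(0, 0), (1, 0), (1, -1), (1, -2), (1, -3), (2, -3), (2, -4), (1, -4)])
Fold: move[6]->R => RDDDRDR (positions: [(0, 0), (1, 0), (1, -1), (1, -2), (1, -3), (2, -3), (2, -4), (3, -4)])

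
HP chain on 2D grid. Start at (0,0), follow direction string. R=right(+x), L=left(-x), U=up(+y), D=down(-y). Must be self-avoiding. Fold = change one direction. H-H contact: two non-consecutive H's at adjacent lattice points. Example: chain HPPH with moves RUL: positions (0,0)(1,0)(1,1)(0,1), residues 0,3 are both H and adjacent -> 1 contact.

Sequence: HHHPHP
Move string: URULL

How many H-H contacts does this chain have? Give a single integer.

Positions: [(0, 0), (0, 1), (1, 1), (1, 2), (0, 2), (-1, 2)]
H-H contact: residue 1 @(0,1) - residue 4 @(0, 2)

Answer: 1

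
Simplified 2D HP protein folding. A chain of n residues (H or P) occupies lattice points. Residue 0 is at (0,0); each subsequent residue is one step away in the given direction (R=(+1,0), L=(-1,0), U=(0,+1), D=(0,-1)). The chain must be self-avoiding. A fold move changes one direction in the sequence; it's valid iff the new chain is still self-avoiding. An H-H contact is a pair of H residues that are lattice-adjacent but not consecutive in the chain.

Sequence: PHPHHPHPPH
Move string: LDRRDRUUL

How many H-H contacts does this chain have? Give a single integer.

Positions: [(0, 0), (-1, 0), (-1, -1), (0, -1), (1, -1), (1, -2), (2, -2), (2, -1), (2, 0), (1, 0)]
H-H contact: residue 4 @(1,-1) - residue 9 @(1, 0)

Answer: 1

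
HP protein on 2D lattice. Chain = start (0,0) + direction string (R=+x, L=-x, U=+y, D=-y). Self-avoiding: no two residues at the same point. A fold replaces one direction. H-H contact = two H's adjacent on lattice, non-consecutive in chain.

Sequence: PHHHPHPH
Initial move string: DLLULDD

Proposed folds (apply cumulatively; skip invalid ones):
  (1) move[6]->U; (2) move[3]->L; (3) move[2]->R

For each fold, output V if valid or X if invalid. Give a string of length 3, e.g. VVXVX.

Initial: DLLULDD -> [(0, 0), (0, -1), (-1, -1), (-2, -1), (-2, 0), (-3, 0), (-3, -1), (-3, -2)]
Fold 1: move[6]->U => DLLULDU INVALID (collision), skipped
Fold 2: move[3]->L => DLLLLDD VALID
Fold 3: move[2]->R => DLRLLDD INVALID (collision), skipped

Answer: XVX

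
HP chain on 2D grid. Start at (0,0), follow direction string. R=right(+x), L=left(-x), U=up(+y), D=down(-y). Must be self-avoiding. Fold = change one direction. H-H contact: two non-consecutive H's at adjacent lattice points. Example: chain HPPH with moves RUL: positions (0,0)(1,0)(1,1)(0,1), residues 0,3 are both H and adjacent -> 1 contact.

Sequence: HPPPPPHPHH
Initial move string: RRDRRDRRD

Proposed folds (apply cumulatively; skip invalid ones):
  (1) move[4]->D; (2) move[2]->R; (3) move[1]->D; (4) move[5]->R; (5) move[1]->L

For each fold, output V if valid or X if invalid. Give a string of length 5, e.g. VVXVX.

Initial: RRDRRDRRD -> [(0, 0), (1, 0), (2, 0), (2, -1), (3, -1), (4, -1), (4, -2), (5, -2), (6, -2), (6, -3)]
Fold 1: move[4]->D => RRDRDDRRD VALID
Fold 2: move[2]->R => RRRRDDRRD VALID
Fold 3: move[1]->D => RDRRDDRRD VALID
Fold 4: move[5]->R => RDRRDRRRD VALID
Fold 5: move[1]->L => RLRRDRRRD INVALID (collision), skipped

Answer: VVVVX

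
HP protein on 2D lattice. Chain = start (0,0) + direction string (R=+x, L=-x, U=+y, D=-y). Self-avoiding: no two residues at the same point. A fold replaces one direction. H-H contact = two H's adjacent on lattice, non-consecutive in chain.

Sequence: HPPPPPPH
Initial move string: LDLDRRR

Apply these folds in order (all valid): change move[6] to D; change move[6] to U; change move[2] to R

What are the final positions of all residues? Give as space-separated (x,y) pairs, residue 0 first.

Answer: (0,0) (-1,0) (-1,-1) (0,-1) (0,-2) (1,-2) (2,-2) (2,-1)

Derivation:
Initial moves: LDLDRRR
Fold: move[6]->D => LDLDRRD (positions: [(0, 0), (-1, 0), (-1, -1), (-2, -1), (-2, -2), (-1, -2), (0, -2), (0, -3)])
Fold: move[6]->U => LDLDRRU (positions: [(0, 0), (-1, 0), (-1, -1), (-2, -1), (-2, -2), (-1, -2), (0, -2), (0, -1)])
Fold: move[2]->R => LDRDRRU (positions: [(0, 0), (-1, 0), (-1, -1), (0, -1), (0, -2), (1, -2), (2, -2), (2, -1)])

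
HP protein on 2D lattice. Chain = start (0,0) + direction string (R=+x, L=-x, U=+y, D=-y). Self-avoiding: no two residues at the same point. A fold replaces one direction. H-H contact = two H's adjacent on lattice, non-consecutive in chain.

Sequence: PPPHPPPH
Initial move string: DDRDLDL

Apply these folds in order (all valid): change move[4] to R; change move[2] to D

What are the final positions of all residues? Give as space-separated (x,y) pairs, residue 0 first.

Initial moves: DDRDLDL
Fold: move[4]->R => DDRDRDL (positions: [(0, 0), (0, -1), (0, -2), (1, -2), (1, -3), (2, -3), (2, -4), (1, -4)])
Fold: move[2]->D => DDDDRDL (positions: [(0, 0), (0, -1), (0, -2), (0, -3), (0, -4), (1, -4), (1, -5), (0, -5)])

Answer: (0,0) (0,-1) (0,-2) (0,-3) (0,-4) (1,-4) (1,-5) (0,-5)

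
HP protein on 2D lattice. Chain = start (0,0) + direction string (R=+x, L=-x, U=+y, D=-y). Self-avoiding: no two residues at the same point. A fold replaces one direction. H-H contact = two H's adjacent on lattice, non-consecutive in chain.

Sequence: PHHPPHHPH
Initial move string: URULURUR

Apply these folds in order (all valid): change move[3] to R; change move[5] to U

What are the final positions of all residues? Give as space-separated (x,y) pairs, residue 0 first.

Initial moves: URULURUR
Fold: move[3]->R => URURURUR (positions: [(0, 0), (0, 1), (1, 1), (1, 2), (2, 2), (2, 3), (3, 3), (3, 4), (4, 4)])
Fold: move[5]->U => URURUUUR (positions: [(0, 0), (0, 1), (1, 1), (1, 2), (2, 2), (2, 3), (2, 4), (2, 5), (3, 5)])

Answer: (0,0) (0,1) (1,1) (1,2) (2,2) (2,3) (2,4) (2,5) (3,5)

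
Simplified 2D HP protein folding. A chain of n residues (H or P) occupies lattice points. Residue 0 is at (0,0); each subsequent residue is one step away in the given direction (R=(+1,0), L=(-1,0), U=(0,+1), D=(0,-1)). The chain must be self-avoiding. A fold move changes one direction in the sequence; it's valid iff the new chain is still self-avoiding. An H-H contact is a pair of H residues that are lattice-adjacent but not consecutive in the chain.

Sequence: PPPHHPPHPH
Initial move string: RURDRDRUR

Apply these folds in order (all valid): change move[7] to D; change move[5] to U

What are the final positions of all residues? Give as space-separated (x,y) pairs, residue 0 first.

Answer: (0,0) (1,0) (1,1) (2,1) (2,0) (3,0) (3,1) (4,1) (4,0) (5,0)

Derivation:
Initial moves: RURDRDRUR
Fold: move[7]->D => RURDRDRDR (positions: [(0, 0), (1, 0), (1, 1), (2, 1), (2, 0), (3, 0), (3, -1), (4, -1), (4, -2), (5, -2)])
Fold: move[5]->U => RURDRURDR (positions: [(0, 0), (1, 0), (1, 1), (2, 1), (2, 0), (3, 0), (3, 1), (4, 1), (4, 0), (5, 0)])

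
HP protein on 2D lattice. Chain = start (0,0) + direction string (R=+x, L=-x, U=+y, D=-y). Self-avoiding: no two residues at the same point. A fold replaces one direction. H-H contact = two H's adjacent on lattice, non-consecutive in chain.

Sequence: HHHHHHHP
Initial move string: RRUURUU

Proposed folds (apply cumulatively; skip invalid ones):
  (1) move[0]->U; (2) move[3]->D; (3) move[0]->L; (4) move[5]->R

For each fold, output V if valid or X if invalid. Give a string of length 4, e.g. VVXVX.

Answer: VXXV

Derivation:
Initial: RRUURUU -> [(0, 0), (1, 0), (2, 0), (2, 1), (2, 2), (3, 2), (3, 3), (3, 4)]
Fold 1: move[0]->U => URUURUU VALID
Fold 2: move[3]->D => URUDRUU INVALID (collision), skipped
Fold 3: move[0]->L => LRUURUU INVALID (collision), skipped
Fold 4: move[5]->R => URUURRU VALID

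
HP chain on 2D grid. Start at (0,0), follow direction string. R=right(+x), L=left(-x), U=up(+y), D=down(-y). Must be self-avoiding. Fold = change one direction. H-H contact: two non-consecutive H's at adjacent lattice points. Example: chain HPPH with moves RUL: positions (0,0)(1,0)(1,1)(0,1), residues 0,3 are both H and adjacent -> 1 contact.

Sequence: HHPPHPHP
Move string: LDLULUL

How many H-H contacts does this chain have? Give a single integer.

Positions: [(0, 0), (-1, 0), (-1, -1), (-2, -1), (-2, 0), (-3, 0), (-3, 1), (-4, 1)]
H-H contact: residue 1 @(-1,0) - residue 4 @(-2, 0)

Answer: 1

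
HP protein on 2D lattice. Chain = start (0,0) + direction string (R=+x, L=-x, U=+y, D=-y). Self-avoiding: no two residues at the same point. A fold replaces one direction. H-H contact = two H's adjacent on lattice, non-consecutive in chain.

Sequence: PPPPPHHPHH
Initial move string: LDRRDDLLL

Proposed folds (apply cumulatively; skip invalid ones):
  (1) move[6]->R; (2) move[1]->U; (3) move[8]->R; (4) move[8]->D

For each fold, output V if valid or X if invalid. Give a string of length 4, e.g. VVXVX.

Answer: XVXV

Derivation:
Initial: LDRRDDLLL -> [(0, 0), (-1, 0), (-1, -1), (0, -1), (1, -1), (1, -2), (1, -3), (0, -3), (-1, -3), (-2, -3)]
Fold 1: move[6]->R => LDRRDDRLL INVALID (collision), skipped
Fold 2: move[1]->U => LURRDDLLL VALID
Fold 3: move[8]->R => LURRDDLLR INVALID (collision), skipped
Fold 4: move[8]->D => LURRDDLLD VALID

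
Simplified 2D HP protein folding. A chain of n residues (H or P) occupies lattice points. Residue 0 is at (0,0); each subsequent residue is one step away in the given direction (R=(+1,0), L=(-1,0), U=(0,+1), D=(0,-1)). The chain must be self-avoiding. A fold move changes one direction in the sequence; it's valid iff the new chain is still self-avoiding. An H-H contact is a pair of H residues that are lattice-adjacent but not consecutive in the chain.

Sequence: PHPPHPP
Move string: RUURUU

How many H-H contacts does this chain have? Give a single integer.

Answer: 0

Derivation:
Positions: [(0, 0), (1, 0), (1, 1), (1, 2), (2, 2), (2, 3), (2, 4)]
No H-H contacts found.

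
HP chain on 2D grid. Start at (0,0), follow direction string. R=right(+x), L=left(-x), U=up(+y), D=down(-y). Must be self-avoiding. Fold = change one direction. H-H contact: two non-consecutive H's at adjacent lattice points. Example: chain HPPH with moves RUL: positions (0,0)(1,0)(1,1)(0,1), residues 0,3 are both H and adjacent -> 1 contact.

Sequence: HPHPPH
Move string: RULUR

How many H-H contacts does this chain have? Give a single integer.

Answer: 1

Derivation:
Positions: [(0, 0), (1, 0), (1, 1), (0, 1), (0, 2), (1, 2)]
H-H contact: residue 2 @(1,1) - residue 5 @(1, 2)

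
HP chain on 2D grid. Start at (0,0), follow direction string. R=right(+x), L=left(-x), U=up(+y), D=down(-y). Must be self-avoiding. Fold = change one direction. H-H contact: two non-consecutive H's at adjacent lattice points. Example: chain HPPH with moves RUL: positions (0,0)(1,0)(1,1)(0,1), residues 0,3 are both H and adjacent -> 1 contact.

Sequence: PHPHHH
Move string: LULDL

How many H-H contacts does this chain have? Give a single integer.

Positions: [(0, 0), (-1, 0), (-1, 1), (-2, 1), (-2, 0), (-3, 0)]
H-H contact: residue 1 @(-1,0) - residue 4 @(-2, 0)

Answer: 1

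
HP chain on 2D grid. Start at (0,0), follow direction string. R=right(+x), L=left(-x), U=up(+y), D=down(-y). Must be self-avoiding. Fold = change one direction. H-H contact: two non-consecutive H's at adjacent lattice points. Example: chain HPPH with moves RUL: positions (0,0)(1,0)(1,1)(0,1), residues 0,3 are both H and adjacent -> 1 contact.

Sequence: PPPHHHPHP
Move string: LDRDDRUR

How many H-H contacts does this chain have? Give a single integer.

Answer: 1

Derivation:
Positions: [(0, 0), (-1, 0), (-1, -1), (0, -1), (0, -2), (0, -3), (1, -3), (1, -2), (2, -2)]
H-H contact: residue 4 @(0,-2) - residue 7 @(1, -2)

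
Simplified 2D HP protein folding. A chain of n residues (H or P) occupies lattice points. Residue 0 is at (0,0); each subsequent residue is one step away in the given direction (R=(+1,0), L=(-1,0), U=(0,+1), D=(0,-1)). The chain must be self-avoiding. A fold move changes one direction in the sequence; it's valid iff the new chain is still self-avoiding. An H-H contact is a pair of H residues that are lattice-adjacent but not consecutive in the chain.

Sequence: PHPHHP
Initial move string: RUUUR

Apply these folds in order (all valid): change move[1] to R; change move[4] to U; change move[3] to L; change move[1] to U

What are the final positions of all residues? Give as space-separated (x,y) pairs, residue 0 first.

Initial moves: RUUUR
Fold: move[1]->R => RRUUR (positions: [(0, 0), (1, 0), (2, 0), (2, 1), (2, 2), (3, 2)])
Fold: move[4]->U => RRUUU (positions: [(0, 0), (1, 0), (2, 0), (2, 1), (2, 2), (2, 3)])
Fold: move[3]->L => RRULU (positions: [(0, 0), (1, 0), (2, 0), (2, 1), (1, 1), (1, 2)])
Fold: move[1]->U => RUULU (positions: [(0, 0), (1, 0), (1, 1), (1, 2), (0, 2), (0, 3)])

Answer: (0,0) (1,0) (1,1) (1,2) (0,2) (0,3)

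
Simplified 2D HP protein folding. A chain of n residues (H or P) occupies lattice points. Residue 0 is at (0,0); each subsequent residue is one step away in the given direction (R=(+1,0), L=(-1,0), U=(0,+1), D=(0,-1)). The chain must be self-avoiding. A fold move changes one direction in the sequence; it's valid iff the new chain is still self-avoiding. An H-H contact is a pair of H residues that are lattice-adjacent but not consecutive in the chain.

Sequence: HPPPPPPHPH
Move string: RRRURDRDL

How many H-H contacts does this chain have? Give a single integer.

Positions: [(0, 0), (1, 0), (2, 0), (3, 0), (3, 1), (4, 1), (4, 0), (5, 0), (5, -1), (4, -1)]
No H-H contacts found.

Answer: 0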